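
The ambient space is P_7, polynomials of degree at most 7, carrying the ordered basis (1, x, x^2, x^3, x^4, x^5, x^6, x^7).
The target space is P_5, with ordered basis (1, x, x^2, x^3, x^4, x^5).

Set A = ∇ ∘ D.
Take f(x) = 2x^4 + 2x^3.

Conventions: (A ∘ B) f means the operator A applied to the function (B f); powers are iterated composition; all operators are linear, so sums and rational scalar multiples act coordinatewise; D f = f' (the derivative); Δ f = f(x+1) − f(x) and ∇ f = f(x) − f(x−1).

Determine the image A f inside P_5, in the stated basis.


D f = 8x^3 + 6x^2
∇ D f = 24x^2 - 12x + 2

the image equals g(x) = 24x^2 - 12x + 2


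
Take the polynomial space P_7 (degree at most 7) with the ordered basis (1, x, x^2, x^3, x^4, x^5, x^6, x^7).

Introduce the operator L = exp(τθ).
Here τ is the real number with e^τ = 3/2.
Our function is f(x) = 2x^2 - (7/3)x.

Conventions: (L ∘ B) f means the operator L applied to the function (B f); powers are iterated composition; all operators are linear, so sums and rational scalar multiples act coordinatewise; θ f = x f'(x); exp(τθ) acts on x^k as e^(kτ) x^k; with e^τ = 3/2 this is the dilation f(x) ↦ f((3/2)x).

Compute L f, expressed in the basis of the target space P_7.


g(x) = (9/2)x^2 - (7/2)x

exp(τθ) x^k = e^(kτ) x^k; with e^τ = 3/2 this sends x^k to (3/2)^k x^k
x ↦ 3/2 x
x^2 ↦ 9/4 x^2
applying this coordinatewise to f: exp(τθ) f = (9/2)x^2 - (7/2)x


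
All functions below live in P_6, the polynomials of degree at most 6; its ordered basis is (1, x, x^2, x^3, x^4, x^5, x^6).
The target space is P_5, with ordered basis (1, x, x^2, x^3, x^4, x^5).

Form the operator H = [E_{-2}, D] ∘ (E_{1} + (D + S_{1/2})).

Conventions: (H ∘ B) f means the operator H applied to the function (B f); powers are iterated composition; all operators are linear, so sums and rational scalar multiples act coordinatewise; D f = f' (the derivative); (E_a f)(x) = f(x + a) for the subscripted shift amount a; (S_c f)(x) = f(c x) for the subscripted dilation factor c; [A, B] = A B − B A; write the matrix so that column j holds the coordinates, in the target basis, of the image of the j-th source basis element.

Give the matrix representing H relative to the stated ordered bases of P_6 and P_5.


the matrix is [[0, 0, 0, 0, 0, 0, 0]; [0, 0, 0, 0, 0, 0, 0]; [0, 0, 0, 0, 0, 0, 0]; [0, 0, 0, 0, 0, 0, 0]; [0, 0, 0, 0, 0, 0, 0]; [0, 0, 0, 0, 0, 0, 0]] (rows listed top to bottom)

image of 1: 0
image of x: 0
image of x^2: 0
image of x^3: 0
image of x^4: 0
image of x^5: 0
image of x^6: 0
each image's coordinates form column j of the matrix


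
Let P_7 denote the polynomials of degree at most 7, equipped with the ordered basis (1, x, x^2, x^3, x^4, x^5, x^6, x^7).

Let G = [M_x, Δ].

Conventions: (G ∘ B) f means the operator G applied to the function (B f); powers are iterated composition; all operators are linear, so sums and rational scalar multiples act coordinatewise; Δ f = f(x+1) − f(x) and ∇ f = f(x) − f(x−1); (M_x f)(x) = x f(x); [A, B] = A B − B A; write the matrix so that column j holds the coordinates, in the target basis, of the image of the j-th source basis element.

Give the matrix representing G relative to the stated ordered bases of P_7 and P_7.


the matrix is [[-1, -1, -1, -1, -1, -1, -1, -1]; [0, -1, -2, -3, -4, -5, -6, -7]; [0, 0, -1, -3, -6, -10, -15, -21]; [0, 0, 0, -1, -4, -10, -20, -35]; [0, 0, 0, 0, -1, -5, -15, -35]; [0, 0, 0, 0, 0, -1, -6, -21]; [0, 0, 0, 0, 0, 0, -1, -7]; [0, 0, 0, 0, 0, 0, 0, -1]] (rows listed top to bottom)

image of 1: -1
image of x: -x - 1
image of x^2: -x^2 - 2x - 1
image of x^3: -x^3 - 3x^2 - 3x - 1
image of x^4: -x^4 - 4x^3 - 6x^2 - 4x - 1
image of x^5: -x^5 - 5x^4 - 10x^3 - 10x^2 - 5x - 1
image of x^6: -x^6 - 6x^5 - 15x^4 - 20x^3 - 15x^2 - 6x - 1
image of x^7: -x^7 - 7x^6 - 21x^5 - 35x^4 - 35x^3 - 21x^2 - 7x - 1
each image's coordinates form column j of the matrix


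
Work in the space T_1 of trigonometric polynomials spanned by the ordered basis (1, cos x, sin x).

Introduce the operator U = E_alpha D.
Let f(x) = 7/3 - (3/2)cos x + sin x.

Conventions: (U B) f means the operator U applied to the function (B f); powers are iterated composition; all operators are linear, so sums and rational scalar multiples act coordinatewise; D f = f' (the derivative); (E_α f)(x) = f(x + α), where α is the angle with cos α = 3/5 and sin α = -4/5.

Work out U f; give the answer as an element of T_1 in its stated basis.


D f = cos x + (3/2)sin x
E_alpha D f = -(3/5)cos x + (17/10)sin x

the image equals g(x) = -(3/5)cos x + (17/10)sin x


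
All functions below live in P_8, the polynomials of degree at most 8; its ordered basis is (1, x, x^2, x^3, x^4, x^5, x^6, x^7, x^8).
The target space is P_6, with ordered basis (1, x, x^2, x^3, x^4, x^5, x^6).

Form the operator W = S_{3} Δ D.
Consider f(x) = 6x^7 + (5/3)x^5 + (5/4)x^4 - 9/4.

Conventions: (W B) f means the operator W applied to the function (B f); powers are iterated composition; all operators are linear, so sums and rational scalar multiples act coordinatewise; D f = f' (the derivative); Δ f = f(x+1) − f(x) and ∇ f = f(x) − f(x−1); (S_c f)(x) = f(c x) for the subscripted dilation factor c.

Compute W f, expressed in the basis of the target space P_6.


D f = 42x^6 + (25/3)x^4 + 5x^3
Δ D f = 252x^5 + 630x^4 + (2620/3)x^3 + 695x^2 + (901/3)x + 166/3
S_{3} Δ D f = 61236x^5 + 51030x^4 + 23580x^3 + 6255x^2 + 901x + 166/3

g(x) = 61236x^5 + 51030x^4 + 23580x^3 + 6255x^2 + 901x + 166/3


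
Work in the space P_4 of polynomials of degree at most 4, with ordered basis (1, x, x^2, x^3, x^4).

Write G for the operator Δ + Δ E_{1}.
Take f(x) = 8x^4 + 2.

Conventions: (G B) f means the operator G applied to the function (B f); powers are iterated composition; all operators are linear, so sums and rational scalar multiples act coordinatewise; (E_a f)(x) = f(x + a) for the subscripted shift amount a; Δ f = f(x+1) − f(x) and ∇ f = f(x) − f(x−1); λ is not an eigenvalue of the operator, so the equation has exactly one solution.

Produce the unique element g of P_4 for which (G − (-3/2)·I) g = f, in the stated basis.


write g with unknown coordinates in the stated basis and equate coefficients in (G − (-3/2)·I) g = f
solving from the highest basis element down gives g = (16/3)x^4 - (256/9)x^3 + (256/9)x^2 + (1024/27)x - 2452/81
check: G g = (128/3)x^3 - (128/3)x^2 - (512/9)x + 1280/27
so G g − (-3/2)·g = 8x^4 + 2 = f ✓

g(x) = (16/3)x^4 - (256/9)x^3 + (256/9)x^2 + (1024/27)x - 2452/81


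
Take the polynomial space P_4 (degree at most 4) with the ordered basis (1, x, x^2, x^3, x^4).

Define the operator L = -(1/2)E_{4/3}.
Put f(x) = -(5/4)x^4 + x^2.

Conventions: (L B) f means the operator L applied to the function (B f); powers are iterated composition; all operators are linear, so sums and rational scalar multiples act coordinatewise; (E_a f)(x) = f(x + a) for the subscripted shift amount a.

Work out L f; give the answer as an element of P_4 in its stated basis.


g(x) = (5/8)x^4 + (10/3)x^3 + (37/6)x^2 + (124/27)x + 88/81

E_{4/3} f = -(5/4)x^4 - (20/3)x^3 - (37/3)x^2 - (248/27)x - 176/81
(-(1/2)E_{4/3}) f = (5/8)x^4 + (10/3)x^3 + (37/6)x^2 + (124/27)x + 88/81


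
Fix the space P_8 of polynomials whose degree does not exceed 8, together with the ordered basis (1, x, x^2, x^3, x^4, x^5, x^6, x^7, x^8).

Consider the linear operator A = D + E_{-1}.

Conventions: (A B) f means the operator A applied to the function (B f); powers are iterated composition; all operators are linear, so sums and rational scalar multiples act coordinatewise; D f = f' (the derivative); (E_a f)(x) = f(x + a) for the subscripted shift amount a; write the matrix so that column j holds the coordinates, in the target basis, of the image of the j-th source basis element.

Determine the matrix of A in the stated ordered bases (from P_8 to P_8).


the matrix is [[1, 0, 1, -1, 1, -1, 1, -1, 1]; [0, 1, 0, 3, -4, 5, -6, 7, -8]; [0, 0, 1, 0, 6, -10, 15, -21, 28]; [0, 0, 0, 1, 0, 10, -20, 35, -56]; [0, 0, 0, 0, 1, 0, 15, -35, 70]; [0, 0, 0, 0, 0, 1, 0, 21, -56]; [0, 0, 0, 0, 0, 0, 1, 0, 28]; [0, 0, 0, 0, 0, 0, 0, 1, 0]; [0, 0, 0, 0, 0, 0, 0, 0, 1]] (rows listed top to bottom)

image of 1: 1
image of x: x
image of x^2: x^2 + 1
image of x^3: x^3 + 3x - 1
image of x^4: x^4 + 6x^2 - 4x + 1
image of x^5: x^5 + 10x^3 - 10x^2 + 5x - 1
image of x^6: x^6 + 15x^4 - 20x^3 + 15x^2 - 6x + 1
image of x^7: x^7 + 21x^5 - 35x^4 + 35x^3 - 21x^2 + 7x - 1
image of x^8: x^8 + 28x^6 - 56x^5 + 70x^4 - 56x^3 + 28x^2 - 8x + 1
each image's coordinates form column j of the matrix


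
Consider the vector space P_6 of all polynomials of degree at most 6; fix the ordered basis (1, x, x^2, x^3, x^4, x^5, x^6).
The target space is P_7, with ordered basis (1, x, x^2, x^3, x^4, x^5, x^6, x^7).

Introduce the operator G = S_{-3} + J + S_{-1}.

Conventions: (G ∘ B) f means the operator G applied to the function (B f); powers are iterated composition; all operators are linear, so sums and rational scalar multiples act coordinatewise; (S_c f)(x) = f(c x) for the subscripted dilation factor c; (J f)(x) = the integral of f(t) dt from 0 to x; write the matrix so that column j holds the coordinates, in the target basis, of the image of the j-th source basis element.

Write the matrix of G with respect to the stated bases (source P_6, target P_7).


the matrix is [[2, 0, 0, 0, 0, 0, 0]; [1, -4, 0, 0, 0, 0, 0]; [0, 1/2, 10, 0, 0, 0, 0]; [0, 0, 1/3, -28, 0, 0, 0]; [0, 0, 0, 1/4, 82, 0, 0]; [0, 0, 0, 0, 1/5, -244, 0]; [0, 0, 0, 0, 0, 1/6, 730]; [0, 0, 0, 0, 0, 0, 1/7]] (rows listed top to bottom)

image of 1: x + 2
image of x: (1/2)x^2 - 4x
image of x^2: (1/3)x^3 + 10x^2
image of x^3: (1/4)x^4 - 28x^3
image of x^4: (1/5)x^5 + 82x^4
image of x^5: (1/6)x^6 - 244x^5
image of x^6: (1/7)x^7 + 730x^6
each image's coordinates form column j of the matrix


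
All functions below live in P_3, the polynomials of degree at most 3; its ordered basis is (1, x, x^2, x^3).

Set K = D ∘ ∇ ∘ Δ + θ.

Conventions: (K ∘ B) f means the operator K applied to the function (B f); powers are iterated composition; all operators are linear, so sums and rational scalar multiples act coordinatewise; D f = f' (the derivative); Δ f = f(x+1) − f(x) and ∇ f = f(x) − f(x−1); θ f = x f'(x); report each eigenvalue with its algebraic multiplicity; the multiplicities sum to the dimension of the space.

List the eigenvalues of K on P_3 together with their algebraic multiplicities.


λ = 0 (multiplicity 1), λ = 1 (multiplicity 1), λ = 2 (multiplicity 1), λ = 3 (multiplicity 1)

image of 1: 0
image of x: x
image of x^2: 2x^2
image of x^3: 3x^3 + 6
the matrix is upper triangular; its diagonal is (0, 1, 2, 3)
for a triangular matrix the eigenvalues are the diagonal entries, with algebraic multiplicity their repetition count


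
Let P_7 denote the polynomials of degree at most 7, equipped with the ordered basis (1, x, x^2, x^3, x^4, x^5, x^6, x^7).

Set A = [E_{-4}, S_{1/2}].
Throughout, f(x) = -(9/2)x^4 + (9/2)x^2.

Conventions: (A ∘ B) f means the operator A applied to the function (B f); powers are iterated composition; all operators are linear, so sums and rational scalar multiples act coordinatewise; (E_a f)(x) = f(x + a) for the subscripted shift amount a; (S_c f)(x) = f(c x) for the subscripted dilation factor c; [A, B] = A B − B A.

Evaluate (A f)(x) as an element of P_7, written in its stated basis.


the result is g(x) = -(9/2)x^3 + 81x^2 - 495x + 1026

S_{1/2} f = -(9/32)x^4 + (9/8)x^2
E_{-4} S_{1/2} f = -(9/32)x^4 + (9/2)x^3 - (207/8)x^2 + 63x - 54
E_{-4} f = -(9/2)x^4 + 72x^3 - (855/2)x^2 + 1116x - 1080
S_{1/2} E_{-4} f = -(9/32)x^4 + 9x^3 - (855/8)x^2 + 558x - 1080
[E_{-4}, S_{1/2}] f = -(9/2)x^3 + 81x^2 - 495x + 1026


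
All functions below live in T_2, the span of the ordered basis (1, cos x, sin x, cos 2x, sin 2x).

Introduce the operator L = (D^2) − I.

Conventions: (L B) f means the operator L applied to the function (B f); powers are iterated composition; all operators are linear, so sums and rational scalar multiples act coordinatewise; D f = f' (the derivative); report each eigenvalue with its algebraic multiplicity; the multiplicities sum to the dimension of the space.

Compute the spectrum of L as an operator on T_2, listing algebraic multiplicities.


image of 1: -1
image of cos x: -2cos x
image of sin x: -2sin x
image of cos 2x: -5cos 2x
image of sin 2x: -5sin 2x
the matrix is diagonal; its diagonal is (-1, -2, -2, -5, -5)
for a triangular matrix the eigenvalues are the diagonal entries, with algebraic multiplicity their repetition count

λ = -5 (multiplicity 2), λ = -2 (multiplicity 2), λ = -1 (multiplicity 1)


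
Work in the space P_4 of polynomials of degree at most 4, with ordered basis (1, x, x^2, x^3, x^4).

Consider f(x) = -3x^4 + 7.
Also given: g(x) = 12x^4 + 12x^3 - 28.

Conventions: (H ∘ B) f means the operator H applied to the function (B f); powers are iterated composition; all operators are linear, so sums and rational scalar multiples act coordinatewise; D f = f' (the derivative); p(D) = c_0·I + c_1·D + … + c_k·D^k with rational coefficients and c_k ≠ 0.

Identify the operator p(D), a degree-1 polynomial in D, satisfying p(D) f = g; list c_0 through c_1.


p(D) = -4·I − D, i.e. c_0 = -4, c_1 = -1

D^0 f = -3x^4 + 7
D^1 f = -12x^3
matching coefficients of g against c_0 f + c_1 Df + … from the top degree down determines the c_i
solution: c_0 = -4, c_1 = -1


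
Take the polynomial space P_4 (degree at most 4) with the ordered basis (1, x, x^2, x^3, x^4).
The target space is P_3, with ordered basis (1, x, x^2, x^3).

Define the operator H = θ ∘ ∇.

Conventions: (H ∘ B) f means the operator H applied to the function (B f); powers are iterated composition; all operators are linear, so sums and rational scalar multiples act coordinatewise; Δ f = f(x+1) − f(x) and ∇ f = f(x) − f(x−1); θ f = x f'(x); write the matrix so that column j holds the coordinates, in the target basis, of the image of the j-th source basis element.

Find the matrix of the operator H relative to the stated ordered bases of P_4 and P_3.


the matrix is [[0, 0, 0, 0, 0]; [0, 0, 2, -3, 4]; [0, 0, 0, 6, -12]; [0, 0, 0, 0, 12]] (rows listed top to bottom)

image of 1: 0
image of x: 0
image of x^2: 2x
image of x^3: 6x^2 - 3x
image of x^4: 12x^3 - 12x^2 + 4x
each image's coordinates form column j of the matrix


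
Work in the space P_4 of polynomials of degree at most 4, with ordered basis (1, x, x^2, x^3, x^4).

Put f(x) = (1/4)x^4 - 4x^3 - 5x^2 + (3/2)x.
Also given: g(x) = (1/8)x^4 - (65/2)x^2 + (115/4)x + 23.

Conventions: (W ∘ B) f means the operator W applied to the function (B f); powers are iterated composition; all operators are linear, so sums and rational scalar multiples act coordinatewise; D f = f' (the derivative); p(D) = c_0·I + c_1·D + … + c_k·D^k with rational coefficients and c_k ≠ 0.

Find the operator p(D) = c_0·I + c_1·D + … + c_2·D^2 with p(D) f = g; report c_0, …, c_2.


c_0 = 1/2, c_1 = 2, c_2 = -2

D^0 f = (1/4)x^4 - 4x^3 - 5x^2 + (3/2)x
D^1 f = x^3 - 12x^2 - 10x + 3/2
D^2 f = 3x^2 - 24x - 10
matching coefficients of g against c_0 f + c_1 Df + … from the top degree down determines the c_i
solution: c_0 = 1/2, c_1 = 2, c_2 = -2


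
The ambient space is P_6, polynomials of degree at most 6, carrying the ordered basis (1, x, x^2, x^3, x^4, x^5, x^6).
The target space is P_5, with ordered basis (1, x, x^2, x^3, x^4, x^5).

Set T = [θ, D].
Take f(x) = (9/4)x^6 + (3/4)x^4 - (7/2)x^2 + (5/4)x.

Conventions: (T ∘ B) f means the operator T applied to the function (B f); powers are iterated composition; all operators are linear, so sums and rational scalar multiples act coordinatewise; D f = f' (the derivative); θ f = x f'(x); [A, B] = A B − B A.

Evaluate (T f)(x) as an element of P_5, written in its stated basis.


the image equals g(x) = -(27/2)x^5 - 3x^3 + 7x - 5/4

D f = (27/2)x^5 + 3x^3 - 7x + 5/4
θ D f = (135/2)x^5 + 9x^3 - 7x
θ f = (27/2)x^6 + 3x^4 - 7x^2 + (5/4)x
D θ f = 81x^5 + 12x^3 - 14x + 5/4
[θ, D] f = -(27/2)x^5 - 3x^3 + 7x - 5/4


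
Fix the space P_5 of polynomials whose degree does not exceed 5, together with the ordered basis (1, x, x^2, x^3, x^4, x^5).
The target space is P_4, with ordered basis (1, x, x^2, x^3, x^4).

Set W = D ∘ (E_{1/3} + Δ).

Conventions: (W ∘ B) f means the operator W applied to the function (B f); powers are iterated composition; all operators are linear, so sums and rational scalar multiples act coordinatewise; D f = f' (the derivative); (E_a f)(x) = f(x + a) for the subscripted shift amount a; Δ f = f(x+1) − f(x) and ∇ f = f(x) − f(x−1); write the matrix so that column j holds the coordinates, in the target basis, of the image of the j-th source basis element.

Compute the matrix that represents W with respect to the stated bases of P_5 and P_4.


the matrix is [[0, 1, 8/3, 10/3, 112/27, 410/81]; [0, 0, 2, 8, 40/3, 560/27]; [0, 0, 0, 3, 16, 100/3]; [0, 0, 0, 0, 4, 80/3]; [0, 0, 0, 0, 0, 5]] (rows listed top to bottom)

image of 1: 0
image of x: 1
image of x^2: 2x + 8/3
image of x^3: 3x^2 + 8x + 10/3
image of x^4: 4x^3 + 16x^2 + (40/3)x + 112/27
image of x^5: 5x^4 + (80/3)x^3 + (100/3)x^2 + (560/27)x + 410/81
each image's coordinates form column j of the matrix


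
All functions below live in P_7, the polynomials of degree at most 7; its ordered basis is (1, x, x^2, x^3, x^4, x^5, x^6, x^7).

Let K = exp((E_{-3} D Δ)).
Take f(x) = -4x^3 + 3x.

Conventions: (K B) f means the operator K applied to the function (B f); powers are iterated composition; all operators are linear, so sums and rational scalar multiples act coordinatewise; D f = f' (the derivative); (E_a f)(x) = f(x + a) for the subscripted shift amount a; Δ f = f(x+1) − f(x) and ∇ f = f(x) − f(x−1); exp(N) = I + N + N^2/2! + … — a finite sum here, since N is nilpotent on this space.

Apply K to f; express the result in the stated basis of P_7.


g(x) = -4x^3 - 21x + 60

order-1 term: -24x + 60
the series for exp((E_{-3} D Δ)) f terminates at order 1
exp((E_{-3} D Δ)) f = -4x^3 - 21x + 60


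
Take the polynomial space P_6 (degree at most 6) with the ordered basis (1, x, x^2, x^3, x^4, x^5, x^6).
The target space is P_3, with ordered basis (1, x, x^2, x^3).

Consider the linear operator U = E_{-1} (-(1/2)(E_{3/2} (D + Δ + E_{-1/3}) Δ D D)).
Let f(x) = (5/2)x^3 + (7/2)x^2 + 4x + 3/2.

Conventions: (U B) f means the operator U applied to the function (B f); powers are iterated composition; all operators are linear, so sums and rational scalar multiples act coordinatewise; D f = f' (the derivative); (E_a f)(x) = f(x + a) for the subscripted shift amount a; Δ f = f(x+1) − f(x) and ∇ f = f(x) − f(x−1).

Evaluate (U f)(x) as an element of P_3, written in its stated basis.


D f = (15/2)x^2 + 7x + 4
D D f = 15x + 7
Δ D D f = 15
D (Δ D D) f = 0
Δ (Δ D D) f = 0
E_{-1/3} (Δ D D) f = 15
(D + Δ + E_{-1/3}) (Δ D D) f = 15
E_{3/2} (D + Δ + E_{-1/3}) (Δ D D) f = 15
(-(1/2)(E_{3/2} (D + Δ + E_{-1/3}) Δ D D)) f = -15/2
E_{-1} (-(1/2)(E_{3/2} (D + Δ + E_{-1/3}) Δ D D)) f = -15/2

g(x) = -15/2


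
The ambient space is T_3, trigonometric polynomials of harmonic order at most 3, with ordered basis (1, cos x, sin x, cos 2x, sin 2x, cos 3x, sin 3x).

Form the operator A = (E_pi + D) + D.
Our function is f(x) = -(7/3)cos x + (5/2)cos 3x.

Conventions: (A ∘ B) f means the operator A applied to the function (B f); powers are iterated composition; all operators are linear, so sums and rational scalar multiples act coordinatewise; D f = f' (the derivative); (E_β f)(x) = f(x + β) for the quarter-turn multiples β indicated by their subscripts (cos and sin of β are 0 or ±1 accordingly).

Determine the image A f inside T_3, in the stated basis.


the image equals g(x) = (7/3)cos x + (14/3)sin x - (5/2)cos 3x - 15sin 3x

E_pi f = (7/3)cos x - (5/2)cos 3x
D f = (7/3)sin x - (15/2)sin 3x
(E_pi + D) f = (7/3)cos x + (7/3)sin x - (5/2)cos 3x - (15/2)sin 3x
D f = (7/3)sin x - (15/2)sin 3x
((E_pi + D) + D) f = (7/3)cos x + (14/3)sin x - (5/2)cos 3x - 15sin 3x


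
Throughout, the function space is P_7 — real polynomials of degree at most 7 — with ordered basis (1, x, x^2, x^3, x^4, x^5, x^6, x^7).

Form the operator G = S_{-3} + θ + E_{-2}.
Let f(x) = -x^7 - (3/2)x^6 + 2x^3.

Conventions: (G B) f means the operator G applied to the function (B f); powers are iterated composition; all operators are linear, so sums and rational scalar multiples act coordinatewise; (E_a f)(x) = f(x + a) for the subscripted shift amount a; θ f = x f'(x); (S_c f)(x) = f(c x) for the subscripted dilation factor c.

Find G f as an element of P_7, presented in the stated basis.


g(x) = 2179x^7 - 1090x^6 - 66x^5 + 190x^4 - 366x^3 + 300x^2 - 136x + 16

S_{-3} f = 2187x^7 - (2187/2)x^6 - 54x^3
θ f = -7x^7 - 9x^6 + 6x^3
E_{-2} f = -x^7 + (25/2)x^6 - 66x^5 + 190x^4 - 318x^3 + 300x^2 - 136x + 16
(S_{-3} + θ + E_{-2}) f = 2179x^7 - 1090x^6 - 66x^5 + 190x^4 - 366x^3 + 300x^2 - 136x + 16


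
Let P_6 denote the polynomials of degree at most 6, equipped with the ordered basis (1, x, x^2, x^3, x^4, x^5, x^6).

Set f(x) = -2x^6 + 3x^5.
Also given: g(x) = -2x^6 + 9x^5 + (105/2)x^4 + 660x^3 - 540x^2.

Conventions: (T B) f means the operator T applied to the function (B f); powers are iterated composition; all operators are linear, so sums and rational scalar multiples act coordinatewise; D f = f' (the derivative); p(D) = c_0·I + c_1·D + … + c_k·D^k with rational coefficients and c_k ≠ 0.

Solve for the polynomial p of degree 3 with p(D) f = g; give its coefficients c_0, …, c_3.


D^0 f = -2x^6 + 3x^5
D^1 f = -12x^5 + 15x^4
D^2 f = -60x^4 + 60x^3
D^3 f = -240x^3 + 180x^2
matching coefficients of g against c_0 f + c_1 Df + … from the top degree down determines the c_i
solution: c_0 = 1, c_1 = -1/2, c_2 = -1, c_3 = -3

c_0 = 1, c_1 = -1/2, c_2 = -1, c_3 = -3


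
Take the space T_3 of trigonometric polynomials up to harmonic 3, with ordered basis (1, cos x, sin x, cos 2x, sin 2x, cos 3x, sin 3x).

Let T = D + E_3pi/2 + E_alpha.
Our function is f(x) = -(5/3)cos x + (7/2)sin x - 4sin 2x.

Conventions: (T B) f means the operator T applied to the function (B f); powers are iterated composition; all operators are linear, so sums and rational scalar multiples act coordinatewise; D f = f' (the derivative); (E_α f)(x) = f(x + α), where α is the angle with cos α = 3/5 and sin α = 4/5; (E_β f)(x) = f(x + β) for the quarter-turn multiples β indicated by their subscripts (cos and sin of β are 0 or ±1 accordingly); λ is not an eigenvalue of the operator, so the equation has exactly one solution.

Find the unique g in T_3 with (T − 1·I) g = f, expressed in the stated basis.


the image equals g(x) = -(8/3)cos x - (41/12)sin x + (296/349)cos 2x + (228/349)sin 2x

write g with unknown coordinates in the stated basis and equate coefficients in (T − 1·I) g = f
solving from the highest basis element down gives g = -(8/3)cos x - (41/12)sin x + (296/349)cos 2x + (228/349)sin 2x
check: T g = -(13/3)cos x + (1/12)sin x + (296/349)cos 2x - (1168/349)sin 2x
so T g − 1·g = -(5/3)cos x + (7/2)sin x - 4sin 2x = f ✓


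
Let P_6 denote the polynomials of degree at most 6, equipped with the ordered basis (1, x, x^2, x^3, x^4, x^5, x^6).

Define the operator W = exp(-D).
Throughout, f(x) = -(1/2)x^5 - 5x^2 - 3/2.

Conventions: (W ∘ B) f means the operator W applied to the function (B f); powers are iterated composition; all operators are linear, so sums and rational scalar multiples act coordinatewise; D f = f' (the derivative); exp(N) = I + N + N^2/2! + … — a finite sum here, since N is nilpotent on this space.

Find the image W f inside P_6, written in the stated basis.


g(x) = -(1/2)x^5 + (5/2)x^4 - 5x^3 + (15/2)x - 6

order-1 term: (5/2)x^4 + 10x
order-2 term: -5x^3 - 5
order-3 term: 5x^2
order-4 term: -(5/2)x
order-5 term: 1/2
the series for exp(-D) f terminates at order 5
exp(-D) f = -(1/2)x^5 + (5/2)x^4 - 5x^3 + (15/2)x - 6


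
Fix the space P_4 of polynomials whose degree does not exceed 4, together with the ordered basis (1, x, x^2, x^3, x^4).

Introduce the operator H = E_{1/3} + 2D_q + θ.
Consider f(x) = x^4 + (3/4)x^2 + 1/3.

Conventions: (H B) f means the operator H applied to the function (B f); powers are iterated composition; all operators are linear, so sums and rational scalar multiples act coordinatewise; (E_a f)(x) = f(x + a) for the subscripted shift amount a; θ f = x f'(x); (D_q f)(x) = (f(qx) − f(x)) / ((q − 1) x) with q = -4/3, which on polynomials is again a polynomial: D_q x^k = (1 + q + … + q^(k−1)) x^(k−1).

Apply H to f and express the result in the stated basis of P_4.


E_{1/3} f = x^4 + (4/3)x^3 + (17/12)x^2 + (35/54)x + 139/324
D_q f = -(25/27)x^3 - (1/4)x
(2D_q) f = -(50/27)x^3 - (1/2)x
θ f = 4x^4 + (3/2)x^2
(E_{1/3} + 2D_q + θ) f = 5x^4 - (14/27)x^3 + (35/12)x^2 + (4/27)x + 139/324

the result is g(x) = 5x^4 - (14/27)x^3 + (35/12)x^2 + (4/27)x + 139/324


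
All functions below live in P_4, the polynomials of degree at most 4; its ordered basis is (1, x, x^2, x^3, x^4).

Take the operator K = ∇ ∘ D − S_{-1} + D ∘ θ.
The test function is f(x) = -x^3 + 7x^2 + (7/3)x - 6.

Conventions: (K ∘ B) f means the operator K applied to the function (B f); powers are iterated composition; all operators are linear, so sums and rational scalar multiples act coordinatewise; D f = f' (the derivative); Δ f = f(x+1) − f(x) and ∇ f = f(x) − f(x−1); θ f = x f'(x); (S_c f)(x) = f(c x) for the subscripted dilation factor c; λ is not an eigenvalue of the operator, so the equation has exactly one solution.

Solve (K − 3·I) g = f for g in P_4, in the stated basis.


write g with unknown coordinates in the stated basis and equate coefficients in (K − 3·I) g = f
solving from the highest basis element down gives g = (1/2)x^3 - (5/8)x^2 - (11/12)x + 7/12
check: K g = (1/2)x^3 + (41/8)x^2 - (5/12)x - 17/4
so K g − 3·g = -x^3 + 7x^2 + (7/3)x - 6 = f ✓

g(x) = (1/2)x^3 - (5/8)x^2 - (11/12)x + 7/12


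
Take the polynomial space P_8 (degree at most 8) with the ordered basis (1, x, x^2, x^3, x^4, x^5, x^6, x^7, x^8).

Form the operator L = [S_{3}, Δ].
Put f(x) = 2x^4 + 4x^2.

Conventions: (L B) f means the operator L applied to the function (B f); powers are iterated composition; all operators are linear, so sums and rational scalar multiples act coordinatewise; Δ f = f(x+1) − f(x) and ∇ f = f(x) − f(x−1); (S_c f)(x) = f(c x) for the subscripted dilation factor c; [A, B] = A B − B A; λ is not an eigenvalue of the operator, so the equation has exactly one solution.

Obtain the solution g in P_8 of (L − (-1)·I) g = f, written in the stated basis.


write g with unknown coordinates in the stated basis and equate coefficients in (L − (-1)·I) g = f
solving from the highest basis element down gives g = 2x^4 + 432x^3 + 24196x^2 + 322080x + 849120
check: L g = -432x^3 - 24192x^2 - 322080x - 849120
so L g − (-1)·g = 2x^4 + 4x^2 = f ✓

the result is g(x) = 2x^4 + 432x^3 + 24196x^2 + 322080x + 849120


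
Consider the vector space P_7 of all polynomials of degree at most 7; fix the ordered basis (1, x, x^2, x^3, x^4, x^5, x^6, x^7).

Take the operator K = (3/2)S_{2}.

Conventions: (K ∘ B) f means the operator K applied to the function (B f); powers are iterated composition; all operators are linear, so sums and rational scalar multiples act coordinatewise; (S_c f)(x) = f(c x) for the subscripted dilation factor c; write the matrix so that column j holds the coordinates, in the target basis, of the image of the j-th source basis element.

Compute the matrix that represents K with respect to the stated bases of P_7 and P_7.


the matrix is [[3/2, 0, 0, 0, 0, 0, 0, 0]; [0, 3, 0, 0, 0, 0, 0, 0]; [0, 0, 6, 0, 0, 0, 0, 0]; [0, 0, 0, 12, 0, 0, 0, 0]; [0, 0, 0, 0, 24, 0, 0, 0]; [0, 0, 0, 0, 0, 48, 0, 0]; [0, 0, 0, 0, 0, 0, 96, 0]; [0, 0, 0, 0, 0, 0, 0, 192]] (rows listed top to bottom)

image of 1: 3/2
image of x: 3x
image of x^2: 6x^2
image of x^3: 12x^3
image of x^4: 24x^4
image of x^5: 48x^5
image of x^6: 96x^6
image of x^7: 192x^7
each image's coordinates form column j of the matrix


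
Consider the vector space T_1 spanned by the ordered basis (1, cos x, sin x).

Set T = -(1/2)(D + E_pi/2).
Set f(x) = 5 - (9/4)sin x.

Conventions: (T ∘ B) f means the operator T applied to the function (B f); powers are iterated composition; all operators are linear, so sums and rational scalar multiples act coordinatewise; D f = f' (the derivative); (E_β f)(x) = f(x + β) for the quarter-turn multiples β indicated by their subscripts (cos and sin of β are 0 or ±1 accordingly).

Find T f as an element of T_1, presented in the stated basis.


D f = -(9/4)cos x
E_pi/2 f = 5 - (9/4)cos x
(D + E_pi/2) f = 5 - (9/2)cos x
(-(1/2)(D + E_pi/2)) f = -5/2 + (9/4)cos x

the image equals g(x) = -5/2 + (9/4)cos x


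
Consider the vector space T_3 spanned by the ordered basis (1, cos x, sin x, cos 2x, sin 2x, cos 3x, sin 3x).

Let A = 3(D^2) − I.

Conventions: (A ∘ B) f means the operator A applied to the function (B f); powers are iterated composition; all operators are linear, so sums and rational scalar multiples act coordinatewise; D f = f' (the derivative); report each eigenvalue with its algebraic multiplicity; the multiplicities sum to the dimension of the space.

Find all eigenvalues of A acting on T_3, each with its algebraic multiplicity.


λ = -28 (multiplicity 2), λ = -13 (multiplicity 2), λ = -4 (multiplicity 2), λ = -1 (multiplicity 1)

image of 1: -1
image of cos x: -4cos x
image of sin x: -4sin x
image of cos 2x: -13cos 2x
image of sin 2x: -13sin 2x
image of cos 3x: -28cos 3x
image of sin 3x: -28sin 3x
the matrix is diagonal; its diagonal is (-1, -4, -4, -13, -13, -28, -28)
for a triangular matrix the eigenvalues are the diagonal entries, with algebraic multiplicity their repetition count


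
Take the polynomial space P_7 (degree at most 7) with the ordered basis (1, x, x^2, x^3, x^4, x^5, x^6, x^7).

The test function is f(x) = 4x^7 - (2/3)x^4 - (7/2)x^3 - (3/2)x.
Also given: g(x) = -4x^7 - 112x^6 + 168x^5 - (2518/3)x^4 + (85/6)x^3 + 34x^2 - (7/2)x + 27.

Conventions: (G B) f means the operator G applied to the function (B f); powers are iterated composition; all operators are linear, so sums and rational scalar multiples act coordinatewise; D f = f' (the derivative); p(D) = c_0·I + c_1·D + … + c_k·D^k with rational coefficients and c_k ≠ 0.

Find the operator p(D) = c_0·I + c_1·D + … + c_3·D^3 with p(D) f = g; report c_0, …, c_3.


D^0 f = 4x^7 - (2/3)x^4 - (7/2)x^3 - (3/2)x
D^1 f = 28x^6 - (8/3)x^3 - (21/2)x^2 - 3/2
D^2 f = 168x^5 - 8x^2 - 21x
D^3 f = 840x^4 - 16x - 21
matching coefficients of g against c_0 f + c_1 Df + … from the top degree down determines the c_i
solution: c_0 = -1, c_1 = -4, c_2 = 1, c_3 = -1

p(D) = -I − 4·D + D^2 − D^3, i.e. c_0 = -1, c_1 = -4, c_2 = 1, c_3 = -1


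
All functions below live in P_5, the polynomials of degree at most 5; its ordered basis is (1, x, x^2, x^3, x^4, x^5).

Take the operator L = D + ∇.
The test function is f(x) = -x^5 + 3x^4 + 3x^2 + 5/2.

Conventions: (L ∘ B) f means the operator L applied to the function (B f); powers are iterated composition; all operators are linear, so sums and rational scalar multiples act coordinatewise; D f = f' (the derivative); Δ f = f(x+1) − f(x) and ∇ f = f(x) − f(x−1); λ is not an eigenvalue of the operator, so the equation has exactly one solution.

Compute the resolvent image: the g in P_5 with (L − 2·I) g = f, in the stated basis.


write g with unknown coordinates in the stated basis and equate coefficients in (L − 2·I) g = f
solving from the highest basis element down gives g = (1/2)x^5 + x^4 + (3/2)x^3 + (5/2)x^2 + (7/2)x + 3/2
check: L g = 5x^4 + 3x^3 + 8x^2 + 7x + 11/2
so L g − 2·g = -x^5 + 3x^4 + 3x^2 + 5/2 = f ✓

the image equals g(x) = (1/2)x^5 + x^4 + (3/2)x^3 + (5/2)x^2 + (7/2)x + 3/2


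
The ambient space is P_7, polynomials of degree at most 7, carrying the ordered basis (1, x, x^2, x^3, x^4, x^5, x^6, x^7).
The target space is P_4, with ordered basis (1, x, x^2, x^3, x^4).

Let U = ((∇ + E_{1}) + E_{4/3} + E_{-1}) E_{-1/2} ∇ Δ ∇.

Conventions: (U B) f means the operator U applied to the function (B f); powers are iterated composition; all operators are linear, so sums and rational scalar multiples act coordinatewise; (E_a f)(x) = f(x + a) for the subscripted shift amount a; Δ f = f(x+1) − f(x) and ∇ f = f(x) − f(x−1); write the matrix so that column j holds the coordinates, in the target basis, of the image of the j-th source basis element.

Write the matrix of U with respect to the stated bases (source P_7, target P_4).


the matrix is [[0, 0, 0, 18, -16, 335/3, -1580/9, 143633/216]; [0, 0, 0, 0, 72, -80, 670, -11060/9]; [0, 0, 0, 0, 0, 180, -240, 2345]; [0, 0, 0, 0, 0, 0, 360, -560]; [0, 0, 0, 0, 0, 0, 0, 630]] (rows listed top to bottom)

image of 1: 0
image of x: 0
image of x^2: 0
image of x^3: 18
image of x^4: 72x - 16
image of x^5: 180x^2 - 80x + 335/3
image of x^6: 360x^3 - 240x^2 + 670x - 1580/9
image of x^7: 630x^4 - 560x^3 + 2345x^2 - (11060/9)x + 143633/216
each image's coordinates form column j of the matrix


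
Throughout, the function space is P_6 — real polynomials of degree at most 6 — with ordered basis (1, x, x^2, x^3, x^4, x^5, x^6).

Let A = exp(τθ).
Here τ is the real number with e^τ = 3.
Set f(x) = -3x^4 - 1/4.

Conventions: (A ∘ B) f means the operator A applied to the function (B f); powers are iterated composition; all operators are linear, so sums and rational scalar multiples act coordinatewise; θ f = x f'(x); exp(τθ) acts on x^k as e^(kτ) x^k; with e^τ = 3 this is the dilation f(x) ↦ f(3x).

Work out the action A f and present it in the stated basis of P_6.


exp(τθ) x^k = e^(kτ) x^k; with e^τ = 3 this sends x^k to 3^k x^k
x^4 ↦ 81 x^4
applying this coordinatewise to f: exp(τθ) f = -243x^4 - 1/4

the image equals g(x) = -243x^4 - 1/4


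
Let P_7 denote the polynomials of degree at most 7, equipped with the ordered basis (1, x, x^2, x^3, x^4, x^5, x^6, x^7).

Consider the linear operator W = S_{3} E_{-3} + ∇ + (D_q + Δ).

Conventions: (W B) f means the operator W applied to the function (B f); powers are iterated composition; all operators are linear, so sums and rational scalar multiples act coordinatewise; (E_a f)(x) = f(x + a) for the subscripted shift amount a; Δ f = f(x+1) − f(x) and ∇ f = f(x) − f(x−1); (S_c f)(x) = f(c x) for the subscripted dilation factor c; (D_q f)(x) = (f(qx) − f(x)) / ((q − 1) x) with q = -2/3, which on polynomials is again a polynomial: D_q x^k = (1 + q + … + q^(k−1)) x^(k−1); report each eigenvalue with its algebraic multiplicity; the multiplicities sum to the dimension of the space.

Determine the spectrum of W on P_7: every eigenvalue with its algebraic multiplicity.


image of 1: 1
image of x: 3x
image of x^2: 9x^2 - (41/3)x + 9
image of x^3: 27x^3 - (668/9)x^2 + 81x - 25
image of x^4: 81x^4 - (8519/27)x^3 + 486x^2 - 316x + 81
image of x^5: 243x^5 - (97550/81)x^4 + 2430x^3 - 2410x^2 + 1215x - 241
image of x^6: 729x^6 - (1059833/243)x^5 + 10935x^4 - 14540x^3 + 10935x^2 - 4362x + 729
image of x^7: 2187x^7 - (11149592/729)x^6 + 45927x^5 - 76475x^4 + 76545x^3 - 45885x^2 + 15309x - 2185
the matrix is upper triangular; its diagonal is (1, 3, 9, 27, 81, 243, 729, 2187)
for a triangular matrix the eigenvalues are the diagonal entries, with algebraic multiplicity their repetition count

λ = 1 (multiplicity 1), λ = 3 (multiplicity 1), λ = 9 (multiplicity 1), λ = 27 (multiplicity 1), λ = 81 (multiplicity 1), λ = 243 (multiplicity 1), λ = 729 (multiplicity 1), λ = 2187 (multiplicity 1)


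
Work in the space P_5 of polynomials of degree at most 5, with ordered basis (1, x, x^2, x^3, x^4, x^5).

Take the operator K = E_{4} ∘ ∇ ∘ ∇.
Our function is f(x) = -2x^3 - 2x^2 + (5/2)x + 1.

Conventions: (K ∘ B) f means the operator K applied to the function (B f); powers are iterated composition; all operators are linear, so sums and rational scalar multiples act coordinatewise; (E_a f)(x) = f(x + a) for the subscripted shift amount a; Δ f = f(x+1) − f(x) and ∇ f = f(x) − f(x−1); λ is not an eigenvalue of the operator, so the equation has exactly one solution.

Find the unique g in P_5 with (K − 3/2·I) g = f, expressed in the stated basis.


the result is g(x) = (4/3)x^3 + (4/3)x^2 + (11/3)x + 154/9

write g with unknown coordinates in the stated basis and equate coefficients in (K − 3/2·I) g = f
solving from the highest basis element down gives g = (4/3)x^3 + (4/3)x^2 + (11/3)x + 154/9
check: K g = 8x + 80/3
so K g − 3/2·g = -2x^3 - 2x^2 + (5/2)x + 1 = f ✓


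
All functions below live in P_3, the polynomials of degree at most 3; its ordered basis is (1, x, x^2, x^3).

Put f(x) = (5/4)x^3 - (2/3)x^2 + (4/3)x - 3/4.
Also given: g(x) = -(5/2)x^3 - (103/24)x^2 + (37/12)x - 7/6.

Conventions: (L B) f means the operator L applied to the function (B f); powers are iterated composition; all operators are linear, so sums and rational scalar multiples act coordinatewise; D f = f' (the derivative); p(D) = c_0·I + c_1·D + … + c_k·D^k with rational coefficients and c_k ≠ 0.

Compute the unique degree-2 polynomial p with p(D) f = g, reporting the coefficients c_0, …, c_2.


p(D) = -2·I − (3/2)·D + (1/2)·D^2, i.e. c_0 = -2, c_1 = -3/2, c_2 = 1/2

D^0 f = (5/4)x^3 - (2/3)x^2 + (4/3)x - 3/4
D^1 f = (15/4)x^2 - (4/3)x + 4/3
D^2 f = (15/2)x - 4/3
matching coefficients of g against c_0 f + c_1 Df + … from the top degree down determines the c_i
solution: c_0 = -2, c_1 = -3/2, c_2 = 1/2


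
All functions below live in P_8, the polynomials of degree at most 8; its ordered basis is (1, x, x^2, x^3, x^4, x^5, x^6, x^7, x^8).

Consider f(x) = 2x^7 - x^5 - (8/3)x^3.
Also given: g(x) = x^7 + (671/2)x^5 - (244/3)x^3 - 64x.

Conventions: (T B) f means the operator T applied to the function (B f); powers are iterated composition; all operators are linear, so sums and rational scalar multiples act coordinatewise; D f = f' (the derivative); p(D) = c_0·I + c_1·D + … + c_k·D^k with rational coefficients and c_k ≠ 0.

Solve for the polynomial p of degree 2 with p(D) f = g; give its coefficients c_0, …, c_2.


p(D) = (1/2)·I + 4·D^2, i.e. c_0 = 1/2, c_1 = 0, c_2 = 4

D^0 f = 2x^7 - x^5 - (8/3)x^3
D^1 f = 14x^6 - 5x^4 - 8x^2
D^2 f = 84x^5 - 20x^3 - 16x
matching coefficients of g against c_0 f + c_1 Df + … from the top degree down determines the c_i
solution: c_0 = 1/2, c_1 = 0, c_2 = 4


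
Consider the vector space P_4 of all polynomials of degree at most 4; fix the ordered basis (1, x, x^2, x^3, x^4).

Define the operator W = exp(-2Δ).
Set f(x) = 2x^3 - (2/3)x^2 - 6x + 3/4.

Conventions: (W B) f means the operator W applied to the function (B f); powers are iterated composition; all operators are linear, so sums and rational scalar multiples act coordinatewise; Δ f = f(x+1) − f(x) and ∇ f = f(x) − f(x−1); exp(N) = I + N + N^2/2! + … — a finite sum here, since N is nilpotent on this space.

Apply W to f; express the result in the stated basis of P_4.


the image equals g(x) = 2x^3 - (38/3)x^2 + (26/3)x + 185/12

order-1 term: -12x^2 - (28/3)x + 28/3
order-2 term: 24x + 64/3
order-3 term: -16
the series for exp(-2Δ) f terminates at order 3
exp(-2Δ) f = 2x^3 - (38/3)x^2 + (26/3)x + 185/12


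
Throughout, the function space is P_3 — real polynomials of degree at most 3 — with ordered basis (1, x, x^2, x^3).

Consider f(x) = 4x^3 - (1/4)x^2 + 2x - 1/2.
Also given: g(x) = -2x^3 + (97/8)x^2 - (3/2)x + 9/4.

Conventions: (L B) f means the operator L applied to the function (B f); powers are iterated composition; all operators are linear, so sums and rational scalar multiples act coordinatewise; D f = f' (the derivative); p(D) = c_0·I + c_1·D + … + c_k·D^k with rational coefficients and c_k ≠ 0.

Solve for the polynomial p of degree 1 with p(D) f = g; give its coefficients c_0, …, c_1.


p(D) = -(1/2)·I + D, i.e. c_0 = -1/2, c_1 = 1

D^0 f = 4x^3 - (1/4)x^2 + 2x - 1/2
D^1 f = 12x^2 - (1/2)x + 2
matching coefficients of g against c_0 f + c_1 Df + … from the top degree down determines the c_i
solution: c_0 = -1/2, c_1 = 1
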